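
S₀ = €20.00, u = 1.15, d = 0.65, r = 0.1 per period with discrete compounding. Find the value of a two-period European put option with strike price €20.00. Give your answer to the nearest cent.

Risk-neutral probability p = (1 + 0.1 − 0.65)/(1.15 − 0.65) = 0.4500/0.5000 = 0.9000
Terminal stock prices: S_uu = 26.45, S_ud = 14.95, S_dd = 8.45
Terminal payoffs (K − S): max(-6.45, 0) = 0, max(5.05, 0) = 5.05, max(11.55, 0) = 11.55
Node u (S = 23): V_u = 1/1.1·[0.9000·0.0000 + 0.1000·5.0500] = 0.4591
Node d (S = 13): V_d = 1/1.1·[0.9000·5.0500 + 0.1000·11.5500] = 5.1818
Node 0 (S = 20): V_0 = 1/1.1·[0.9000·0.4591 + 0.1000·5.1818] = 0.8467

€0.85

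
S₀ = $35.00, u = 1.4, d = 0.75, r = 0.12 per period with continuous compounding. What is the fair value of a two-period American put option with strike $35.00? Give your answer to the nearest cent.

$3.25

Risk-neutral probability p = (e^0.12 − 0.75)/(1.4 − 0.75) = 0.3775/0.6500 = 0.5808
Terminal stock prices: S_uu = 68.6, S_ud = 36.75, S_dd = 19.69
Terminal payoffs (K − S): max(-33.6, 0) = 0, max(-1.75, 0) = 0, max(15.31, 0) = 15.31
Node u (S = 49): continuation = e^(−0.12)·[0.5808·0.0000 + 0.4192·0.0000] = 0.0000; exercise value = 0.0000 ≤ continuation, so V_u = 0.0000
Node d (S = 26.25): continuation = e^(−0.12)·[0.5808·0.0000 + 0.4192·15.3125] = 5.6936; exercise value = 8.7500 > continuation, so V_d = 8.7500 (exercise)
Node 0 (S = 35): continuation = e^(−0.12)·[0.5808·0.0000 + 0.4192·8.7500] = 3.2535; exercise value = 0.0000 ≤ continuation, so V_0 = 3.2535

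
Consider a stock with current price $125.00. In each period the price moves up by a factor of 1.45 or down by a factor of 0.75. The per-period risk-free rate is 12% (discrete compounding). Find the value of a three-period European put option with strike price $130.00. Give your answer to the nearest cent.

Risk-neutral probability p = (1 + 0.12 − 0.75)/(1.45 − 0.75) = 0.3700/0.7000 = 0.5286
Terminal stock prices: S_uuu = 381.1, S_uud = 197.1, S_udd = 102, S_ddd = 52.73
Terminal payoffs (K − S): max(-251.1, 0) = 0, max(-67.11, 0) = 0, max(28.05, 0) = 28.05, max(77.27, 0) = 77.27
Node uu (S = 262.8): V_uu = 1/1.12·[0.5286·0.0000 + 0.4714·0.0000] = 0.0000
Node ud (S = 135.9): V_ud = 1/1.12·[0.5286·0.0000 + 0.4714·28.0469] = 11.8054
Node dd (S = 70.31): V_dd = 1/1.12·[0.5286·28.0469 + 0.4714·77.2656] = 45.7589
Node u (S = 181.2): V_u = 1/1.12·[0.5286·0.0000 + 0.4714·11.8054] = 4.9691
Node d (S = 93.75): V_d = 1/1.12·[0.5286·11.8054 + 0.4714·45.7589] = 24.8322
Node 0 (S = 125): V_0 = 1/1.12·[0.5286·4.9691 + 0.4714·24.8322] = 12.7975

$12.80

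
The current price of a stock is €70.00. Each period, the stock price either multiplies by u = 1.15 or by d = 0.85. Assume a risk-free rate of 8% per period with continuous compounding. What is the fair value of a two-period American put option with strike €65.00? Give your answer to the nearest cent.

Risk-neutral probability p = (e^0.08 − 0.85)/(1.15 − 0.85) = 0.2333/0.3000 = 0.7776
Terminal stock prices: S_uu = 92.57, S_ud = 68.42, S_dd = 50.57
Terminal payoffs (K − S): max(-27.57, 0) = 0, max(-3.425, 0) = 0, max(14.43, 0) = 14.43
Node u (S = 80.5): continuation = e^(−0.08)·[0.7776·0.0000 + 0.2224·0.0000] = 0.0000; exercise value = 0.0000 ≤ continuation, so V_u = 0.0000
Node d (S = 59.5): continuation = e^(−0.08)·[0.7776·0.0000 + 0.2224·14.4250] = 2.9612; exercise value = 5.5000 > continuation, so V_d = 5.5000 (exercise)
Node 0 (S = 70): continuation = e^(−0.08)·[0.7776·0.0000 + 0.2224·5.5000] = 1.1290; exercise value = 0.0000 ≤ continuation, so V_0 = 1.1290

€1.13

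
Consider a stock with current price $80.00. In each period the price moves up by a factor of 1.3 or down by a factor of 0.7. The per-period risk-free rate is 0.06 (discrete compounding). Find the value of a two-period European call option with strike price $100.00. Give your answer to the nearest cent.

Risk-neutral probability p = (1 + 0.06 − 0.7)/(1.3 − 0.7) = 0.3600/0.6000 = 0.6000
Terminal stock prices: S_uu = 135.2, S_ud = 72.8, S_dd = 39.2
Terminal payoffs (S − K): max(35.2, 0) = 35.2, max(-27.2, 0) = 0, max(-60.8, 0) = 0
Node u (S = 104): V_u = 1/1.06·[0.6000·35.2000 + 0.4000·0.0000] = 19.9245
Node d (S = 56): V_d = 1/1.06·[0.6000·0.0000 + 0.4000·0.0000] = 0.0000
Node 0 (S = 80): V_0 = 1/1.06·[0.6000·19.9245 + 0.4000·0.0000] = 11.2780

$11.28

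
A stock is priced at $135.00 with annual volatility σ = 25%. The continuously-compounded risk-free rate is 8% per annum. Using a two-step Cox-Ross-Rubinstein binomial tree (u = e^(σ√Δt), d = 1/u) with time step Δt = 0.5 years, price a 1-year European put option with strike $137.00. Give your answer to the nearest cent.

CRR parameters: u = e^(σ√Δt) = e^(0.25·√0.5) = 1.1934, d = 1/u = 0.8380
Per-period rate: rΔt = 0.08·0.5 = 0.04, so R = e^0.04 = 1.0408
Risk-neutral probability p = (e^0.04 − 0.8380)/(1.1934 − 0.8380) = 0.2028/0.3554 = 0.5708
Terminal stock prices: S_uu = 192.3, S_ud = 135, S_dd = 94.8
Terminal payoffs (K − S): max(-55.26, 0) = 0, max(2, 0) = 2, max(42.2, 0) = 42.2
Node u (S = 161.1): V_u = e^(−0.04)·[0.5708·0.0000 + 0.4292·2.0000] = 0.8248
Node d (S = 113.1): V_d = e^(−0.04)·[0.5708·2.0000 + 0.4292·42.2046] = 18.5026
Node 0 (S = 135): V_0 = e^(−0.04)·[0.5708·0.8248 + 0.4292·18.5026] = 8.0831

$8.08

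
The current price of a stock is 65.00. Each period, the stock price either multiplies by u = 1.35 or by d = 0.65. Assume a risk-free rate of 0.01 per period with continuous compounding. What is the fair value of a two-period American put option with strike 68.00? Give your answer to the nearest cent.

Risk-neutral probability p = (e^0.01 − 0.65)/(1.35 − 0.65) = 0.3601/0.7000 = 0.5144
Terminal stock prices: S_uu = 118.5, S_ud = 57.04, S_dd = 27.46
Terminal payoffs (K − S): max(-50.46, 0) = 0, max(10.96, 0) = 10.96, max(40.54, 0) = 40.54
Node u (S = 87.75): continuation = e^(−0.01)·[0.5144·0.0000 + 0.4856·10.9625] = 5.2709; exercise value = 0.0000 ≤ continuation, so V_u = 5.2709
Node d (S = 42.25): continuation = e^(−0.01)·[0.5144·10.9625 + 0.4856·40.5375] = 25.0734; exercise value = 25.7500 > continuation, so V_d = 25.7500 (exercise)
Node 0 (S = 65): continuation = e^(−0.01)·[0.5144·5.2709 + 0.4856·25.7500] = 15.0650; exercise value = 3.0000 ≤ continuation, so V_0 = 15.0650

15.07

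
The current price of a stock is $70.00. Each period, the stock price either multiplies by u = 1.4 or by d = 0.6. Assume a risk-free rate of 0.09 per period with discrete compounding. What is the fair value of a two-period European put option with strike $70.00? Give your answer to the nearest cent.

Risk-neutral probability p = (1 + 0.09 − 0.6)/(1.4 − 0.6) = 0.4900/0.8000 = 0.6125
Terminal stock prices: S_uu = 137.2, S_ud = 58.8, S_dd = 25.2
Terminal payoffs (K − S): max(-67.2, 0) = 0, max(11.2, 0) = 11.2, max(44.8, 0) = 44.8
Node u (S = 98): V_u = 1/1.09·[0.6125·0.0000 + 0.3875·11.2000] = 3.9817
Node d (S = 42): V_d = 1/1.09·[0.6125·11.2000 + 0.3875·44.8000] = 22.2202
Node 0 (S = 70): V_0 = 1/1.09·[0.6125·3.9817 + 0.3875·22.2202] = 10.1368

$10.14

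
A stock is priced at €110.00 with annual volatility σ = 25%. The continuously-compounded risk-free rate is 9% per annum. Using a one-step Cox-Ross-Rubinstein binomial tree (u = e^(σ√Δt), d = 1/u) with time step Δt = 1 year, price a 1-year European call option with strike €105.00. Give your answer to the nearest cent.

€20.68

CRR parameters: u = e^(σ√Δt) = e^(0.25·√1) = 1.2840, d = 1/u = 0.7788
Per-period rate: rΔt = 0.09·1 = 0.09, so R = e^0.09 = 1.0942
Risk-neutral probability p = (e^0.09 − 0.7788)/(1.2840 − 0.7788) = 0.3154/0.5052 = 0.6242
Terminal stock prices: S_u = 141.2, S_d = 85.67
Terminal payoffs (S − K): max(36.24, 0) = 36.24, max(-19.33, 0) = 0
Node 0 (S = 110): V_0 = e^(−0.09)·[0.6242·36.2428 + 0.3758·0.0000] = 20.6764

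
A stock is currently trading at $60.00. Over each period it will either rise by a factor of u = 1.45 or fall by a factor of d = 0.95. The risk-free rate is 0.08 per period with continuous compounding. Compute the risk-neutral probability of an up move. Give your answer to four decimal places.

Risk-neutral probability p = (e^0.08 − 0.95)/(1.45 − 0.95) = 0.1333/0.5000 = 0.2666

p = 0.2666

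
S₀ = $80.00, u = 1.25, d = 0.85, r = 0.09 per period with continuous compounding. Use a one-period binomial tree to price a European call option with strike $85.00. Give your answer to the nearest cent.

Risk-neutral probability p = (e^0.09 − 0.85)/(1.25 − 0.85) = 0.2442/0.4000 = 0.6104
Terminal stock prices: S_u = 100, S_d = 68
Terminal payoffs (S − K): max(15, 0) = 15, max(-17, 0) = 0
Node 0 (S = 80): V_0 = e^(−0.09)·[0.6104·15.0000 + 0.3896·0.0000] = 8.3684

$8.37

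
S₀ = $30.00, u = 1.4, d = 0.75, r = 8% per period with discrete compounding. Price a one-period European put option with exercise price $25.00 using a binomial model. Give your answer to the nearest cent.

$1.14

Risk-neutral probability p = (1 + 0.08 − 0.75)/(1.4 − 0.75) = 0.3300/0.6500 = 0.5077
Terminal stock prices: S_u = 42, S_d = 22.5
Terminal payoffs (K − S): max(-17, 0) = 0, max(2.5, 0) = 2.5
Node 0 (S = 30): V_0 = 1/1.08·[0.5077·0.0000 + 0.4923·2.5000] = 1.1396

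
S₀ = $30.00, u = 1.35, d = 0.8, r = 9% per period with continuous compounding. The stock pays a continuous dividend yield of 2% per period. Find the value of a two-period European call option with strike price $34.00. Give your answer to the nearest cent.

Per-period risk-free factor R = e^0.09 = 1.0942; dividend-adjusted growth = e^(0.09−0.02) = 1.0725.
Risk-neutral probability p = (1.0725 − 0.8)/(1.35 − 0.8) = 0.2725/0.5500 = 0.4955
Terminal stock prices: S_uu = 54.68, S_ud = 32.4, S_dd = 19.2
Terminal payoffs (S − K): max(20.68, 0) = 20.68, max(-1.6, 0) = 0, max(-14.8, 0) = 0
Node u (S = 40.5): V_u = e^(−0.09)·[0.4955·20.6750 + 0.5045·0.0000] = 9.3622
Node d (S = 24): V_d = e^(−0.09)·[0.4955·0.0000 + 0.5045·0.0000] = 0.0000
Node 0 (S = 30): V_0 = e^(−0.09)·[0.4955·9.3622 + 0.5045·0.0000] = 4.2394

$4.24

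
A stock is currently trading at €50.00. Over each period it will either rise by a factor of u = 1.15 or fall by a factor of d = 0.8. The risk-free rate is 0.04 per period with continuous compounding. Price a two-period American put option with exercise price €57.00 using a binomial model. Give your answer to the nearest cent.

€7.28

Risk-neutral probability p = (e^0.04 − 0.8)/(1.15 − 0.8) = 0.2408/0.3500 = 0.6880
Terminal stock prices: S_uu = 66.12, S_ud = 46, S_dd = 32
Terminal payoffs (K − S): max(-9.125, 0) = 0, max(11, 0) = 11, max(25, 0) = 25
Node u (S = 57.5): continuation = e^(−0.04)·[0.6880·0.0000 + 0.3120·11.0000] = 3.2971; exercise value = 0.0000 ≤ continuation, so V_u = 3.2971
Node d (S = 40): continuation = e^(−0.04)·[0.6880·11.0000 + 0.3120·25.0000] = 14.7650; exercise value = 17.0000 > continuation, so V_d = 17.0000 (exercise)
Node 0 (S = 50): continuation = e^(−0.04)·[0.6880·3.2971 + 0.3120·17.0000] = 7.2751; exercise value = 7.0000 ≤ continuation, so V_0 = 7.2751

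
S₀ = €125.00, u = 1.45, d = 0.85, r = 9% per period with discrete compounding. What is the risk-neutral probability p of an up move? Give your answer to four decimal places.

Risk-neutral probability p = (1 + 0.09 − 0.85)/(1.45 − 0.85) = 0.2400/0.6000 = 0.4000

p = 0.4000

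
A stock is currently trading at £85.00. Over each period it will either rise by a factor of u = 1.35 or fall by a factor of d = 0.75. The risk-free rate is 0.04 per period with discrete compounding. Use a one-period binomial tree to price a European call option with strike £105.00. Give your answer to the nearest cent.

Risk-neutral probability p = (1 + 0.04 − 0.75)/(1.35 − 0.75) = 0.2900/0.6000 = 0.4833
Terminal stock prices: S_u = 114.8, S_d = 63.75
Terminal payoffs (S − K): max(9.75, 0) = 9.75, max(-41.25, 0) = 0
Node 0 (S = 85): V_0 = 1/1.04·[0.4833·9.7500 + 0.5167·0.0000] = 4.5313

£4.53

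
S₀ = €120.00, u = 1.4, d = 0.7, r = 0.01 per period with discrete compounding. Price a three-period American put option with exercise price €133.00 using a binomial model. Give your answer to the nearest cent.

€36.10

Risk-neutral probability p = (1 + 0.01 − 0.7)/(1.4 − 0.7) = 0.3100/0.7000 = 0.4429
Terminal stock prices: S_uuu = 329.3, S_uud = 164.6, S_udd = 82.32, S_ddd = 41.16
Terminal payoffs (K − S): max(-196.3, 0) = 0, max(-31.64, 0) = 0, max(50.68, 0) = 50.68, max(91.84, 0) = 91.84
Node uu (S = 235.2): continuation = 1/1.01·[0.4429·0.0000 + 0.5571·0.0000] = 0.0000; exercise value = 0.0000 ≤ continuation, so V_uu = 0.0000
Node ud (S = 117.6): continuation = 1/1.01·[0.4429·0.0000 + 0.5571·50.6800] = 27.9564; exercise value = 15.4000 ≤ continuation, so V_ud = 27.9564
Node dd (S = 58.8): continuation = 1/1.01·[0.4429·50.6800 + 0.5571·91.8400] = 72.8832; exercise value = 74.2000 > continuation, so V_dd = 74.2000 (exercise)
Node u (S = 168): continuation = 1/1.01·[0.4429·0.0000 + 0.5571·27.9564] = 15.4215; exercise value = 0.0000 ≤ continuation, so V_u = 15.4215
Node d (S = 84): continuation = 1/1.01·[0.4429·27.9564 + 0.5571·74.2000] = 53.1888; exercise value = 49.0000 ≤ continuation, so V_d = 53.1888
Node 0 (S = 120): continuation = 1/1.01·[0.4429·15.4215 + 0.5571·53.1888] = 36.1023; exercise value = 13.0000 ≤ continuation, so V_0 = 36.1023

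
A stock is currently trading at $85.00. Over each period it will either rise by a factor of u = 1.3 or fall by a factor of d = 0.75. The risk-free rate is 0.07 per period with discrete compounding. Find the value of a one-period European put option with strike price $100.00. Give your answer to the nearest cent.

$14.17

Risk-neutral probability p = (1 + 0.07 − 0.75)/(1.3 − 0.75) = 0.3200/0.5500 = 0.5818
Terminal stock prices: S_u = 110.5, S_d = 63.75
Terminal payoffs (K − S): max(-10.5, 0) = 0, max(36.25, 0) = 36.25
Node 0 (S = 85): V_0 = 1/1.07·[0.5818·0.0000 + 0.4182·36.2500] = 14.1674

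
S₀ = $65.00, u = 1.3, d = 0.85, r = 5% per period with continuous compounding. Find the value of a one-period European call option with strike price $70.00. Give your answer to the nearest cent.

Risk-neutral probability p = (e^0.05 − 0.85)/(1.3 − 0.85) = 0.2013/0.4500 = 0.4473
Terminal stock prices: S_u = 84.5, S_d = 55.25
Terminal payoffs (S − K): max(14.5, 0) = 14.5, max(-14.75, 0) = 0
Node 0 (S = 65): V_0 = e^(−0.05)·[0.4473·14.5000 + 0.5527·0.0000] = 6.1691

$6.17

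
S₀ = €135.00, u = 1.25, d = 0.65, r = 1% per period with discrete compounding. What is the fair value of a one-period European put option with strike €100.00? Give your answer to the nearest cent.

Risk-neutral probability p = (1 + 0.01 − 0.65)/(1.25 − 0.65) = 0.3600/0.6000 = 0.6000
Terminal stock prices: S_u = 168.8, S_d = 87.75
Terminal payoffs (K − S): max(-68.75, 0) = 0, max(12.25, 0) = 12.25
Node 0 (S = 135): V_0 = 1/1.01·[0.6000·0.0000 + 0.4000·12.2500] = 4.8515

€4.85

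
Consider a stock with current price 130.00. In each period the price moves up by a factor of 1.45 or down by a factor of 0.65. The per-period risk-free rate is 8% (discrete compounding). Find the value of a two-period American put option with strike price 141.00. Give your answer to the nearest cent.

Risk-neutral probability p = (1 + 0.08 − 0.65)/(1.45 − 0.65) = 0.4300/0.8000 = 0.5375
Terminal stock prices: S_uu = 273.3, S_ud = 122.5, S_dd = 54.93
Terminal payoffs (K − S): max(-132.3, 0) = 0, max(18.47, 0) = 18.47, max(86.07, 0) = 86.07
Node u (S = 188.5): continuation = 1/1.08·[0.5375·0.0000 + 0.4625·18.4750] = 7.9117; exercise value = 0.0000 ≤ continuation, so V_u = 7.9117
Node d (S = 84.5): continuation = 1/1.08·[0.5375·18.4750 + 0.4625·86.0750] = 46.0556; exercise value = 56.5000 > continuation, so V_d = 56.5000 (exercise)
Node 0 (S = 130): continuation = 1/1.08·[0.5375·7.9117 + 0.4625·56.5000] = 28.1332; exercise value = 11.0000 ≤ continuation, so V_0 = 28.1332

28.13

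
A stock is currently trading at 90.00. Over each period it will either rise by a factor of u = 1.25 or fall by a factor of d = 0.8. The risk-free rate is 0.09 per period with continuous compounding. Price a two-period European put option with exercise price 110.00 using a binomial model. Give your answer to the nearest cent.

12.81

Risk-neutral probability p = (e^0.09 − 0.8)/(1.25 − 0.8) = 0.2942/0.4500 = 0.6537
Terminal stock prices: S_uu = 140.6, S_ud = 90, S_dd = 57.6
Terminal payoffs (K − S): max(-30.62, 0) = 0, max(20, 0) = 20, max(52.4, 0) = 52.4
Node u (S = 112.5): V_u = e^(−0.09)·[0.6537·0.0000 + 0.3463·20.0000] = 6.3295
Node d (S = 72): V_d = e^(−0.09)·[0.6537·20.0000 + 0.3463·52.4000] = 28.5324
Node 0 (S = 90): V_0 = e^(−0.09)·[0.6537·6.3295 + 0.3463·28.5324] = 12.8114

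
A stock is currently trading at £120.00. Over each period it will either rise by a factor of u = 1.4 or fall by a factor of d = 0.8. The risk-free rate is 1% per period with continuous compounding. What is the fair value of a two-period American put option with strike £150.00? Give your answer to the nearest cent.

Risk-neutral probability p = (e^0.01 − 0.8)/(1.4 − 0.8) = 0.2101/0.6000 = 0.3501
Terminal stock prices: S_uu = 235.2, S_ud = 134.4, S_dd = 76.8
Terminal payoffs (K − S): max(-85.2, 0) = 0, max(15.6, 0) = 15.6, max(73.2, 0) = 73.2
Node u (S = 168): continuation = e^(−0.01)·[0.3501·0.0000 + 0.6499·15.6000] = 10.0378; exercise value = 0.0000 ≤ continuation, so V_u = 10.0378
Node d (S = 96): continuation = e^(−0.01)·[0.3501·15.6000 + 0.6499·73.2000] = 52.5075; exercise value = 54.0000 > continuation, so V_d = 54.0000 (exercise)
Node 0 (S = 120): continuation = e^(−0.01)·[0.3501·10.0378 + 0.6499·54.0000] = 38.2254; exercise value = 30.0000 ≤ continuation, so V_0 = 38.2254

£38.23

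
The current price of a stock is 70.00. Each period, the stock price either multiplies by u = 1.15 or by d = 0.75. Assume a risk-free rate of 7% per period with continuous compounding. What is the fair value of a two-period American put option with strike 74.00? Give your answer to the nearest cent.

5.73

Risk-neutral probability p = (e^0.07 − 0.75)/(1.15 − 0.75) = 0.3225/0.4000 = 0.8063
Terminal stock prices: S_uu = 92.57, S_ud = 60.38, S_dd = 39.38
Terminal payoffs (K − S): max(-18.57, 0) = 0, max(13.62, 0) = 13.62, max(34.62, 0) = 34.62
Node u (S = 80.5): continuation = e^(−0.07)·[0.8063·0.0000 + 0.1937·13.6250] = 2.4611; exercise value = 0.0000 ≤ continuation, so V_u = 2.4611
Node d (S = 52.5): continuation = e^(−0.07)·[0.8063·13.6250 + 0.1937·34.6250] = 16.4971; exercise value = 21.5000 > continuation, so V_d = 21.5000 (exercise)
Node 0 (S = 70): continuation = e^(−0.07)·[0.8063·2.4611 + 0.1937·21.5000] = 5.7338; exercise value = 4.0000 ≤ continuation, so V_0 = 5.7338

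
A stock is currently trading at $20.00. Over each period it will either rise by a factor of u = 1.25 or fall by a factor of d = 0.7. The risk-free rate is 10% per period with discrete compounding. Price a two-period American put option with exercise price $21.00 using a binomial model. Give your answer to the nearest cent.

Risk-neutral probability p = (1 + 0.1 − 0.7)/(1.25 − 0.7) = 0.4000/0.5500 = 0.7273
Terminal stock prices: S_uu = 31.25, S_ud = 17.5, S_dd = 9.8
Terminal payoffs (K − S): max(-10.25, 0) = 0, max(3.5, 0) = 3.5, max(11.2, 0) = 11.2
Node u (S = 25): continuation = 1/1.1·[0.7273·0.0000 + 0.2727·3.5000] = 0.8678; exercise value = 0.0000 ≤ continuation, so V_u = 0.8678
Node d (S = 14): continuation = 1/1.1·[0.7273·3.5000 + 0.2727·11.2000] = 5.0909; exercise value = 7.0000 > continuation, so V_d = 7.0000 (exercise)
Node 0 (S = 20): continuation = 1/1.1·[0.7273·0.8678 + 0.2727·7.0000] = 2.3093; exercise value = 1.0000 ≤ continuation, so V_0 = 2.3093

$2.31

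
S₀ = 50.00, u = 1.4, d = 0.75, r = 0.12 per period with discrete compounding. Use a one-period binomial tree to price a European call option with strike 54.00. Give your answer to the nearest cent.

8.13

Risk-neutral probability p = (1 + 0.12 − 0.75)/(1.4 − 0.75) = 0.3700/0.6500 = 0.5692
Terminal stock prices: S_u = 70, S_d = 37.5
Terminal payoffs (S − K): max(16, 0) = 16, max(-16.5, 0) = 0
Node 0 (S = 50): V_0 = 1/1.12·[0.5692·16.0000 + 0.4308·0.0000] = 8.1319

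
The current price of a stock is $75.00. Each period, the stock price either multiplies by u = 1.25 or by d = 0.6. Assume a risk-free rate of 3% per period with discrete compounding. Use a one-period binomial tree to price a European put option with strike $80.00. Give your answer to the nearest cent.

Risk-neutral probability p = (1 + 0.03 − 0.6)/(1.25 − 0.6) = 0.4300/0.6500 = 0.6615
Terminal stock prices: S_u = 93.75, S_d = 45
Terminal payoffs (K − S): max(-13.75, 0) = 0, max(35, 0) = 35
Node 0 (S = 75): V_0 = 1/1.03·[0.6615·0.0000 + 0.3385·35.0000] = 11.5011

$11.50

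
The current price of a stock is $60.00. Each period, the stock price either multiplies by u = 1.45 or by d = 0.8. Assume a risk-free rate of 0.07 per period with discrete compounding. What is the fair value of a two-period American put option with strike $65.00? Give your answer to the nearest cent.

Risk-neutral probability p = (1 + 0.07 − 0.8)/(1.45 − 0.8) = 0.2700/0.6500 = 0.4154
Terminal stock prices: S_uu = 126.2, S_ud = 69.6, S_dd = 38.4
Terminal payoffs (K − S): max(-61.15, 0) = 0, max(-4.6, 0) = 0, max(26.6, 0) = 26.6
Node u (S = 87): continuation = 1/1.07·[0.4154·0.0000 + 0.5846·0.0000] = 0.0000; exercise value = 0.0000 ≤ continuation, so V_u = 0.0000
Node d (S = 48): continuation = 1/1.07·[0.4154·0.0000 + 0.5846·26.6000] = 14.5334; exercise value = 17.0000 > continuation, so V_d = 17.0000 (exercise)
Node 0 (S = 60): continuation = 1/1.07·[0.4154·0.0000 + 0.5846·17.0000] = 9.2883; exercise value = 5.0000 ≤ continuation, so V_0 = 9.2883

$9.29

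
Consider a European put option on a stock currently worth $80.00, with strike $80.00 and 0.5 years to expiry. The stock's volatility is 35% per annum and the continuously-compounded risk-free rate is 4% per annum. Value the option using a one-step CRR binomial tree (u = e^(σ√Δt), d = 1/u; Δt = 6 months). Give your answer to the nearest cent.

CRR parameters: u = e^(σ√Δt) = e^(0.35·√0.5) = 1.2808, d = 1/u = 0.7808
Per-period rate: rΔt = 0.04·0.5 = 0.02, so R = e^0.02 = 1.0202
Risk-neutral probability p = (e^0.02 − 0.7808)/(1.2808 − 0.7808) = 0.2394/0.5000 = 0.4788
Terminal stock prices: S_u = 102.5, S_d = 62.46
Terminal payoffs (K − S): max(-22.46, 0) = 0, max(17.54, 0) = 17.54
Node 0 (S = 80): V_0 = e^(−0.02)·[0.4788·0.0000 + 0.5212·17.5392] = 8.9597

$8.96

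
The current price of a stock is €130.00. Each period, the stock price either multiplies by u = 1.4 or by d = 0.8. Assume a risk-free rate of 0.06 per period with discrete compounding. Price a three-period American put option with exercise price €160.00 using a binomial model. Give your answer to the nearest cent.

Risk-neutral probability p = (1 + 0.06 − 0.8)/(1.4 − 0.8) = 0.2600/0.6000 = 0.4333
Terminal stock prices: S_uuu = 356.7, S_uud = 203.8, S_udd = 116.5, S_ddd = 66.56
Terminal payoffs (K − S): max(-196.7, 0) = 0, max(-43.84, 0) = 0, max(43.52, 0) = 43.52, max(93.44, 0) = 93.44
Node uu (S = 254.8): continuation = 1/1.06·[0.4333·0.0000 + 0.5667·0.0000] = 0.0000; exercise value = 0.0000 ≤ continuation, so V_uu = 0.0000
Node ud (S = 145.6): continuation = 1/1.06·[0.4333·0.0000 + 0.5667·43.5200] = 23.2654; exercise value = 14.4000 ≤ continuation, so V_ud = 23.2654
Node dd (S = 83.2): continuation = 1/1.06·[0.4333·43.5200 + 0.5667·93.4400] = 67.7434; exercise value = 76.8000 > continuation, so V_dd = 76.8000 (exercise)
Node u (S = 182): continuation = 1/1.06·[0.4333·0.0000 + 0.5667·23.2654] = 12.4375; exercise value = 0.0000 ≤ continuation, so V_u = 12.4375
Node d (S = 104): continuation = 1/1.06·[0.4333·23.2654 + 0.5667·76.8000] = 50.5676; exercise value = 56.0000 > continuation, so V_d = 56.0000 (exercise)
Node 0 (S = 130): continuation = 1/1.06·[0.4333·12.4375 + 0.5667·56.0000] = 35.0216; exercise value = 30.0000 ≤ continuation, so V_0 = 35.0216

€35.02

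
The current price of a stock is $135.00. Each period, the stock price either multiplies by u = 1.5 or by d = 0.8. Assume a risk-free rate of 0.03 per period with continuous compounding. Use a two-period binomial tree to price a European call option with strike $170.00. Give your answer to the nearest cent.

Risk-neutral probability p = (e^0.03 − 0.8)/(1.5 − 0.8) = 0.2305/0.7000 = 0.3292
Terminal stock prices: S_uu = 303.8, S_ud = 162, S_dd = 86.4
Terminal payoffs (S − K): max(133.8, 0) = 133.8, max(-8, 0) = 0, max(-83.6, 0) = 0
Node u (S = 202.5): V_u = e^(−0.03)·[0.3292·133.7500 + 0.6708·0.0000] = 42.7319
Node d (S = 108): V_d = e^(−0.03)·[0.3292·0.0000 + 0.6708·0.0000] = 0.0000
Node 0 (S = 135): V_0 = e^(−0.03)·[0.3292·42.7319 + 0.6708·0.0000] = 13.6524

$13.65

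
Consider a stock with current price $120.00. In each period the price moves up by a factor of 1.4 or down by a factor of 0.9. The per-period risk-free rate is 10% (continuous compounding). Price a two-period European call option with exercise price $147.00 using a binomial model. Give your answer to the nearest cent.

Risk-neutral probability p = (e^0.1 − 0.9)/(1.4 − 0.9) = 0.2052/0.5000 = 0.4103
Terminal stock prices: S_uu = 235.2, S_ud = 151.2, S_dd = 97.2
Terminal payoffs (S − K): max(88.2, 0) = 88.2, max(4.2, 0) = 4.2, max(-49.8, 0) = 0
Node u (S = 168): V_u = e^(−0.1)·[0.4103·88.2000 + 0.5897·4.2000] = 34.9889
Node d (S = 108): V_d = e^(−0.1)·[0.4103·4.2000 + 0.5897·0.0000] = 1.5594
Node 0 (S = 120): V_0 = e^(−0.1)·[0.4103·34.9889 + 0.5897·1.5594] = 13.8231

$13.82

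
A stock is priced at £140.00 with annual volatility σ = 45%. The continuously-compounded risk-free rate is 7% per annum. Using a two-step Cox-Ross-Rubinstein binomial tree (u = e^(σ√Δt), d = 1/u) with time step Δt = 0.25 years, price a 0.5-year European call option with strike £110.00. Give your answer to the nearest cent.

CRR parameters: u = e^(σ√Δt) = e^(0.45·√0.25) = 1.2523, d = 1/u = 0.7985
Per-period rate: rΔt = 0.07·0.25 = 0.0175, so R = e^0.0175 = 1.0177
Risk-neutral probability p = (e^0.0175 − 0.7985)/(1.2523 − 0.7985) = 0.2191/0.4538 = 0.4829
Terminal stock prices: S_uu = 219.6, S_ud = 140, S_dd = 89.27
Terminal payoffs (S − K): max(109.6, 0) = 109.6, max(30, 0) = 30, max(-20.73, 0) = 0
Node u (S = 175.3): V_u = e^(−0.0175)·[0.4829·109.5637 + 0.5171·30.0000] = 67.2334
Node d (S = 111.8): V_d = e^(−0.0175)·[0.4829·30.0000 + 0.5171·0.0000] = 14.2353
Node 0 (S = 140): V_0 = e^(−0.0175)·[0.4829·67.2334 + 0.5171·14.2353] = 39.1366

£39.14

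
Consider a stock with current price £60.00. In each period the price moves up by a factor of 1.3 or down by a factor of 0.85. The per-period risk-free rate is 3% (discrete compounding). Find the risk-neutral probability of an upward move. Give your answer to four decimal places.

p = 0.4000

Risk-neutral probability p = (1 + 0.03 − 0.85)/(1.3 − 0.85) = 0.1800/0.4500 = 0.4000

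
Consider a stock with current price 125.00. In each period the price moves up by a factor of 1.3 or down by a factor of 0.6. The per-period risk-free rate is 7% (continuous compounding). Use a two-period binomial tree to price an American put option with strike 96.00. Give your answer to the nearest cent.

6.36

Risk-neutral probability p = (e^0.07 − 0.6)/(1.3 − 0.6) = 0.4725/0.7000 = 0.6750
Terminal stock prices: S_uu = 211.3, S_ud = 97.5, S_dd = 45
Terminal payoffs (K − S): max(-115.3, 0) = 0, max(-1.5, 0) = 0, max(51, 0) = 51
Node u (S = 162.5): continuation = e^(−0.07)·[0.6750·0.0000 + 0.3250·0.0000] = 0.0000; exercise value = 0.0000 ≤ continuation, so V_u = 0.0000
Node d (S = 75): continuation = e^(−0.07)·[0.6750·0.0000 + 0.3250·51.0000] = 15.4539; exercise value = 21.0000 > continuation, so V_d = 21.0000 (exercise)
Node 0 (S = 125): continuation = e^(−0.07)·[0.6750·0.0000 + 0.3250·21.0000] = 6.3634; exercise value = 0.0000 ≤ continuation, so V_0 = 6.3634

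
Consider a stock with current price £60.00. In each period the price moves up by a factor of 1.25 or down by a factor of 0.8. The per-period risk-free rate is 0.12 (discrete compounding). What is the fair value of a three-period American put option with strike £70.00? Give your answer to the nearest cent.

£10.00

Risk-neutral probability p = (1 + 0.12 − 0.8)/(1.25 − 0.8) = 0.3200/0.4500 = 0.7111
Terminal stock prices: S_uuu = 117.2, S_uud = 75, S_udd = 48, S_ddd = 30.72
Terminal payoffs (K − S): max(-47.19, 0) = 0, max(-5, 0) = 0, max(22, 0) = 22, max(39.28, 0) = 39.28
Node uu (S = 93.75): continuation = 1/1.12·[0.7111·0.0000 + 0.2889·0.0000] = 0.0000; exercise value = 0.0000 ≤ continuation, so V_uu = 0.0000
Node ud (S = 60): continuation = 1/1.12·[0.7111·0.0000 + 0.2889·22.0000] = 5.6746; exercise value = 10.0000 > continuation, so V_ud = 10.0000 (exercise)
Node dd (S = 38.4): continuation = 1/1.12·[0.7111·22.0000 + 0.2889·39.2800] = 24.1000; exercise value = 31.6000 > continuation, so V_dd = 31.6000 (exercise)
Node u (S = 75): continuation = 1/1.12·[0.7111·0.0000 + 0.2889·10.0000] = 2.5794; exercise value = 0.0000 ≤ continuation, so V_u = 2.5794
Node d (S = 48): continuation = 1/1.12·[0.7111·10.0000 + 0.2889·31.6000] = 14.5000; exercise value = 22.0000 > continuation, so V_d = 22.0000 (exercise)
Node 0 (S = 60): continuation = 1/1.12·[0.7111·2.5794 + 0.2889·22.0000] = 7.3123; exercise value = 10.0000 > continuation, so V_0 = 10.0000 (exercise)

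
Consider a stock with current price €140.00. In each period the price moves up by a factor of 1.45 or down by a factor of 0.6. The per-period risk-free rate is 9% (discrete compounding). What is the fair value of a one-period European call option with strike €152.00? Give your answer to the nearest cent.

€26.97

Risk-neutral probability p = (1 + 0.09 − 0.6)/(1.45 − 0.6) = 0.4900/0.8500 = 0.5765
Terminal stock prices: S_u = 203, S_d = 84
Terminal payoffs (S − K): max(51, 0) = 51, max(-68, 0) = 0
Node 0 (S = 140): V_0 = 1/1.09·[0.5765·51.0000 + 0.4235·0.0000] = 26.9725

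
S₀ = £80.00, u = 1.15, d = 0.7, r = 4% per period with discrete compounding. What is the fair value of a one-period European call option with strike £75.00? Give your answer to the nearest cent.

£12.35

Risk-neutral probability p = (1 + 0.04 − 0.7)/(1.15 − 0.7) = 0.3400/0.4500 = 0.7556
Terminal stock prices: S_u = 92, S_d = 56
Terminal payoffs (S − K): max(17, 0) = 17, max(-19, 0) = 0
Node 0 (S = 80): V_0 = 1/1.04·[0.7556·17.0000 + 0.2444·0.0000] = 12.3504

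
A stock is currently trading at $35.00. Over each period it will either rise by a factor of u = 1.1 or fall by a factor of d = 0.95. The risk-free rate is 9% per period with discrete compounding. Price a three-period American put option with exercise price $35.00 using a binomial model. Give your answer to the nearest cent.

$0.11

Risk-neutral probability p = (1 + 0.09 − 0.95)/(1.1 − 0.95) = 0.1400/0.1500 = 0.9333
Terminal stock prices: S_uuu = 46.59, S_uud = 40.23, S_udd = 34.75, S_ddd = 30.01
Terminal payoffs (K − S): max(-11.59, 0) = 0, max(-5.233, 0) = 0, max(0.2538, 0) = 0.2538, max(4.992, 0) = 4.992
Node uu (S = 42.35): continuation = 1/1.09·[0.9333·0.0000 + 0.0667·0.0000] = 0.0000; exercise value = 0.0000 ≤ continuation, so V_uu = 0.0000
Node ud (S = 36.57): continuation = 1/1.09·[0.9333·0.0000 + 0.0667·0.2538] = 0.0155; exercise value = 0.0000 ≤ continuation, so V_ud = 0.0155
Node dd (S = 31.59): continuation = 1/1.09·[0.9333·0.2538 + 0.0667·4.9919] = 0.5226; exercise value = 3.4125 > continuation, so V_dd = 3.4125 (exercise)
Node u (S = 38.5): continuation = 1/1.09·[0.9333·0.0000 + 0.0667·0.0155] = 0.0009; exercise value = 0.0000 ≤ continuation, so V_u = 0.0009
Node d (S = 33.25): continuation = 1/1.09·[0.9333·0.0155 + 0.0667·3.4125] = 0.2220; exercise value = 1.7500 > continuation, so V_d = 1.7500 (exercise)
Node 0 (S = 35): continuation = 1/1.09·[0.9333·0.0009 + 0.0667·1.7500] = 0.1078; exercise value = 0.0000 ≤ continuation, so V_0 = 0.1078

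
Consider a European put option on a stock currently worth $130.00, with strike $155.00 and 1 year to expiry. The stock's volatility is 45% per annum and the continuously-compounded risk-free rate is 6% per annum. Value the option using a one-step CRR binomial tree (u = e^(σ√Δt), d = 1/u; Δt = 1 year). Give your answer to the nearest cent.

$36.96

CRR parameters: u = e^(σ√Δt) = e^(0.45·√1) = 1.5683, d = 1/u = 0.6376
Per-period rate: rΔt = 0.06·1 = 0.06, so R = e^0.06 = 1.0618
Risk-neutral probability p = (e^0.06 − 0.6376)/(1.5683 − 0.6376) = 0.4242/0.9307 = 0.4558
Terminal stock prices: S_u = 203.9, S_d = 82.89
Terminal payoffs (K − S): max(-48.88, 0) = 0, max(72.11, 0) = 72.11
Node 0 (S = 130): V_0 = e^(−0.06)·[0.4558·0.0000 + 0.5442·72.1083] = 36.9559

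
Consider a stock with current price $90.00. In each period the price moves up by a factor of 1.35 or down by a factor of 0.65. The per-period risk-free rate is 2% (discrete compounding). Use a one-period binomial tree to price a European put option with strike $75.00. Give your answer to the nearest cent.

Risk-neutral probability p = (1 + 0.02 − 0.65)/(1.35 − 0.65) = 0.3700/0.7000 = 0.5286
Terminal stock prices: S_u = 121.5, S_d = 58.5
Terminal payoffs (K − S): max(-46.5, 0) = 0, max(16.5, 0) = 16.5
Node 0 (S = 90): V_0 = 1/1.02·[0.5286·0.0000 + 0.4714·16.5000] = 7.6261

$7.63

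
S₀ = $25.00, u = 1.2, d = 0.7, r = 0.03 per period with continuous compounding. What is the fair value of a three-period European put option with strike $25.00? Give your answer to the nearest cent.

$2.73

Risk-neutral probability p = (e^0.03 − 0.7)/(1.2 − 0.7) = 0.3305/0.5000 = 0.6609
Terminal stock prices: S_uuu = 43.2, S_uud = 25.2, S_udd = 14.7, S_ddd = 8.575
Terminal payoffs (K − S): max(-18.2, 0) = 0, max(-0.2, 0) = 0, max(10.3, 0) = 10.3, max(16.43, 0) = 16.43
Node uu (S = 36): V_uu = e^(−0.03)·[0.6609·0.0000 + 0.3391·0.0000] = 0.0000
Node ud (S = 21): V_ud = e^(−0.03)·[0.6609·0.0000 + 0.3391·10.3000] = 3.3894
Node dd (S = 12.25): V_dd = e^(−0.03)·[0.6609·10.3000 + 0.3391·16.4250] = 12.0111
Node u (S = 30): V_u = e^(−0.03)·[0.6609·0.0000 + 0.3391·3.3894] = 1.1154
Node d (S = 17.5): V_d = e^(−0.03)·[0.6609·3.3894 + 0.3391·12.0111] = 6.1264
Node 0 (S = 25): V_0 = e^(−0.03)·[0.6609·1.1154 + 0.3391·6.1264] = 2.7314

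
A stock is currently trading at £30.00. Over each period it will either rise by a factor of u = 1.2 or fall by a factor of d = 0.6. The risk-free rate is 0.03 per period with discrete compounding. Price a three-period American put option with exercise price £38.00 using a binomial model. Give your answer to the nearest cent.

£10.25

Risk-neutral probability p = (1 + 0.03 − 0.6)/(1.2 − 0.6) = 0.4300/0.6000 = 0.7167
Terminal stock prices: S_uuu = 51.84, S_uud = 25.92, S_udd = 12.96, S_ddd = 6.48
Terminal payoffs (K − S): max(-13.84, 0) = 0, max(12.08, 0) = 12.08, max(25.04, 0) = 25.04, max(31.52, 0) = 31.52
Node uu (S = 43.2): continuation = 1/1.03·[0.7167·0.0000 + 0.2833·12.0800] = 3.3230; exercise value = 0.0000 ≤ continuation, so V_uu = 3.3230
Node ud (S = 21.6): continuation = 1/1.03·[0.7167·12.0800 + 0.2833·25.0400] = 15.2932; exercise value = 16.4000 > continuation, so V_ud = 16.4000 (exercise)
Node dd (S = 10.8): continuation = 1/1.03·[0.7167·25.0400 + 0.2833·31.5200] = 26.0932; exercise value = 27.2000 > continuation, so V_dd = 27.2000 (exercise)
Node u (S = 36): continuation = 1/1.03·[0.7167·3.3230 + 0.2833·16.4000] = 6.8234; exercise value = 2.0000 ≤ continuation, so V_u = 6.8234
Node d (S = 18): continuation = 1/1.03·[0.7167·16.4000 + 0.2833·27.2000] = 18.8932; exercise value = 20.0000 > continuation, so V_d = 20.0000 (exercise)
Node 0 (S = 30): continuation = 1/1.03·[0.7167·6.8234 + 0.2833·20.0000] = 10.2493; exercise value = 8.0000 ≤ continuation, so V_0 = 10.2493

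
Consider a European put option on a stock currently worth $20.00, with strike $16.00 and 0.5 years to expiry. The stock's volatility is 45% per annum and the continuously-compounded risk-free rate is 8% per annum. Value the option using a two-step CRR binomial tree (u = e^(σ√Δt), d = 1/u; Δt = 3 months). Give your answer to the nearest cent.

CRR parameters: u = e^(σ√Δt) = e^(0.45·√0.25) = 1.2523, d = 1/u = 0.7985
Per-period rate: rΔt = 0.08·0.25 = 0.02, so R = e^0.02 = 1.0202
Risk-neutral probability p = (e^0.02 − 0.7985)/(1.2523 − 0.7985) = 0.2217/0.4538 = 0.4885
Terminal stock prices: S_uu = 31.37, S_ud = 20, S_dd = 12.75
Terminal payoffs (K − S): max(-15.37, 0) = 0, max(-4, 0) = 0, max(3.247, 0) = 3.247
Node u (S = 25.05): V_u = e^(−0.02)·[0.4885·0.0000 + 0.5115·0.0000] = 0.0000
Node d (S = 15.97): V_d = e^(−0.02)·[0.4885·0.0000 + 0.5115·3.2474] = 1.6282
Node 0 (S = 20): V_0 = e^(−0.02)·[0.4885·0.0000 + 0.5115·1.6282] = 0.8163

$0.82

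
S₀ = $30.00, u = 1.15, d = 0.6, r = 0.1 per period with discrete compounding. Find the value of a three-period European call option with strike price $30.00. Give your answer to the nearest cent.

Risk-neutral probability p = (1 + 0.1 − 0.6)/(1.15 − 0.6) = 0.5000/0.5500 = 0.9091
Terminal stock prices: S_uuu = 45.63, S_uud = 23.8, S_udd = 12.42, S_ddd = 6.48
Terminal payoffs (S − K): max(15.63, 0) = 15.63, max(-6.195, 0) = 0, max(-17.58, 0) = 0, max(-23.52, 0) = 0
Node uu (S = 39.67): V_uu = 1/1.1·[0.9091·15.6262 + 0.0909·0.0000] = 12.9143
Node ud (S = 20.7): V_ud = 1/1.1·[0.9091·0.0000 + 0.0909·0.0000] = 0.0000
Node dd (S = 10.8): V_dd = 1/1.1·[0.9091·0.0000 + 0.0909·0.0000] = 0.0000
Node u (S = 34.5): V_u = 1/1.1·[0.9091·12.9143 + 0.0909·0.0000] = 10.6729
Node d (S = 18): V_d = 1/1.1·[0.9091·0.0000 + 0.0909·0.0000] = 0.0000
Node 0 (S = 30): V_0 = 1/1.1·[0.9091·10.6729 + 0.0909·0.0000] = 8.8206

$8.82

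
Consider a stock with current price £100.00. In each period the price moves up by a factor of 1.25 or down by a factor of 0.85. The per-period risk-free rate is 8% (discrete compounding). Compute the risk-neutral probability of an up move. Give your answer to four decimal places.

p = 0.5750

Risk-neutral probability p = (1 + 0.08 − 0.85)/(1.25 − 0.85) = 0.2300/0.4000 = 0.5750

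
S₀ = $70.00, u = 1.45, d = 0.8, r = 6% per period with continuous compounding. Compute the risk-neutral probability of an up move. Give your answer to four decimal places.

p = 0.4028

Risk-neutral probability p = (e^0.06 − 0.8)/(1.45 − 0.8) = 0.2618/0.6500 = 0.4028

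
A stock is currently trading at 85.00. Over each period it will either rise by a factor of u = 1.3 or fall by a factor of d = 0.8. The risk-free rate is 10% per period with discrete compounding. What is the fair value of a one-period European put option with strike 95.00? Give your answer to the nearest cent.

Risk-neutral probability p = (1 + 0.1 − 0.8)/(1.3 − 0.8) = 0.3000/0.5000 = 0.6000
Terminal stock prices: S_u = 110.5, S_d = 68
Terminal payoffs (K − S): max(-15.5, 0) = 0, max(27, 0) = 27
Node 0 (S = 85): V_0 = 1/1.1·[0.6000·0.0000 + 0.4000·27.0000] = 9.8182

9.82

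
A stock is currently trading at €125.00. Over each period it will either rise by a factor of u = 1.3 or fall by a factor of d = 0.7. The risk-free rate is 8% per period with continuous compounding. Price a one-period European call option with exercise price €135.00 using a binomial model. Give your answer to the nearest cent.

€16.22

Risk-neutral probability p = (e^0.08 − 0.7)/(1.3 − 0.7) = 0.3833/0.6000 = 0.6388
Terminal stock prices: S_u = 162.5, S_d = 87.5
Terminal payoffs (S − K): max(27.5, 0) = 27.5, max(-47.5, 0) = 0
Node 0 (S = 125): V_0 = e^(−0.08)·[0.6388·27.5000 + 0.3612·0.0000] = 16.2167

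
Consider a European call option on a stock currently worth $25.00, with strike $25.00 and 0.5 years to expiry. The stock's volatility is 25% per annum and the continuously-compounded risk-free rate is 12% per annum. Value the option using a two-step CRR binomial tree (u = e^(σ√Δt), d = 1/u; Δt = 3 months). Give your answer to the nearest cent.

CRR parameters: u = e^(σ√Δt) = e^(0.25·√0.25) = 1.1331, d = 1/u = 0.8825
Per-period rate: rΔt = 0.12·0.25 = 0.03, so R = e^0.03 = 1.0305
Risk-neutral probability p = (e^0.03 − 0.8825)/(1.1331 − 0.8825) = 0.1480/0.2507 = 0.5903
Terminal stock prices: S_uu = 32.1, S_ud = 25, S_dd = 19.47
Terminal payoffs (S − K): max(7.101, 0) = 7.101, max(0, 0) = 0, max(-5.53, 0) = 0
Node u (S = 28.33): V_u = e^(−0.03)·[0.5903·7.1006 + 0.4097·0.0000] = 4.0676
Node d (S = 22.06): V_d = e^(−0.03)·[0.5903·0.0000 + 0.4097·0.0000] = 0.0000
Node 0 (S = 25): V_0 = e^(−0.03)·[0.5903·4.0676 + 0.4097·0.0000] = 2.3301

$2.33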